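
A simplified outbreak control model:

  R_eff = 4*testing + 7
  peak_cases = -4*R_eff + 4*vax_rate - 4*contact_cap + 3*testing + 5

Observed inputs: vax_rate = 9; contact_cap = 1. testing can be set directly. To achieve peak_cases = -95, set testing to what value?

Substituting into the peak_cases equation gives peak_cases = -13*testing + 9.
Solve -13*testing + 9 = -95: testing = (-95 - 9) / -13 = 8.

testing = 8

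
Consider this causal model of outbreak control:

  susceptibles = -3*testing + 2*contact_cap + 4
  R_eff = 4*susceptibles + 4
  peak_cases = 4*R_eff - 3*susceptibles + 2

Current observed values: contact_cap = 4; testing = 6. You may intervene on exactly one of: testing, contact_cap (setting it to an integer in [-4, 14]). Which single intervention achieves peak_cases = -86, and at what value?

set contact_cap = 3

Intervening on testing: peak_cases = -39*testing + 174. Reaching -86 requires testing = 20/3, not an integer.
Intervening on contact_cap: with other inputs at their observed values, peak_cases = 26*contact_cap - 164. Solving for -86 gives contact_cap = 3, within [-4, 14].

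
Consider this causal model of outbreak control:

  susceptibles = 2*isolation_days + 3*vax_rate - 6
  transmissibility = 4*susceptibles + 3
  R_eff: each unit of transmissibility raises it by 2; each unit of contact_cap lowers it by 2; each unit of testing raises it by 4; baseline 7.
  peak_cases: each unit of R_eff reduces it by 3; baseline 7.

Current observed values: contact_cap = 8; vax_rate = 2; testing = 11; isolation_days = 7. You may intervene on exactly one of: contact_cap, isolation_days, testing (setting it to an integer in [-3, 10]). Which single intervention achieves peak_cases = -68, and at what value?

set isolation_days = -1

Intervening on contact_cap: peak_cases = 6*contact_cap - 500. Reaching -68 requires contact_cap = 72, outside [-3, 10].
Intervening on isolation_days: with other inputs at their observed values, peak_cases = -48*isolation_days - 116. Solving for -68 gives isolation_days = -1, within [-3, 10].
Intervening on testing: peak_cases = -12*testing - 320. Reaching -68 requires testing = -21, outside [-3, 10].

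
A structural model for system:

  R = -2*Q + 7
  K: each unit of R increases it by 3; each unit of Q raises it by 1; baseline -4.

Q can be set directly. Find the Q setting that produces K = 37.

Q = -4

Substituting into the K equation gives K = -5*Q + 17.
Solve -5*Q + 17 = 37: Q = (37 - 17) / -5 = -4.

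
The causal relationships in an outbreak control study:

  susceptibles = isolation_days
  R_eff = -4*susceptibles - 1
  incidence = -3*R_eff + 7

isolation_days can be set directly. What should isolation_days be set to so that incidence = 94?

Substituting into the R_eff equation gives R_eff = -4*isolation_days - 1.
incidence becomes 12*isolation_days + 10.
Solve 12*isolation_days + 10 = 94: isolation_days = (94 - 10) / 12 = 7.

isolation_days = 7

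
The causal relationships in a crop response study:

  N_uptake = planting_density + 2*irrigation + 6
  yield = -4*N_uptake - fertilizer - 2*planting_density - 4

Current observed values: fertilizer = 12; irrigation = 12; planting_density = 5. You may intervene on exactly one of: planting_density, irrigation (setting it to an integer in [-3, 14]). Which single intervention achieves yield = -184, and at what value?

set planting_density = 8

Intervening on planting_density: with other inputs at their observed values, yield = -6*planting_density - 136. Solving for -184 gives planting_density = 8, within [-3, 14].
Intervening on irrigation: yield = -8*irrigation - 70. Reaching -184 requires irrigation = 57/4, not an integer.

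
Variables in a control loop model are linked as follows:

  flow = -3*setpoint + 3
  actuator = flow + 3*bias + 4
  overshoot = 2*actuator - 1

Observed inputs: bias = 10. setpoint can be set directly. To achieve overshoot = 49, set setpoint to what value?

setpoint = 4

Substituting into the actuator equation gives actuator = -3*setpoint + 37.
Substituting into the overshoot equation gives overshoot = -6*setpoint + 73.
Solve -6*setpoint + 73 = 49: setpoint = (49 - 73) / -6 = 4.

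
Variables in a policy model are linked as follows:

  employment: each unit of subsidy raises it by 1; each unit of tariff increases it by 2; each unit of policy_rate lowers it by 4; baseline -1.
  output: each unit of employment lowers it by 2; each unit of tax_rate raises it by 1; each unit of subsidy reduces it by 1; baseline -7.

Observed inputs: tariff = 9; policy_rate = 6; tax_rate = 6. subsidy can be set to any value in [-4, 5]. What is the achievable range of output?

Substituting into the employment equation gives employment = subsidy - 7.
Substituting into the output equation gives output = -3*subsidy + 13.
Linear in subsidy, so extremes are at the endpoints: subsidy = -4 gives output = 25; subsidy = 5 gives output = -2.

-2 to 25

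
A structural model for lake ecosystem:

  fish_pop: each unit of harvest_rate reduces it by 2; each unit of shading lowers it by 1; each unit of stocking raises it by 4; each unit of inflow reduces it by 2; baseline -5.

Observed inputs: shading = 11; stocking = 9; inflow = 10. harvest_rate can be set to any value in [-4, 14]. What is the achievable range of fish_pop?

Substituting into the fish_pop equation gives fish_pop = -2*harvest_rate.
Linear in harvest_rate, so extremes are at the endpoints: harvest_rate = -4 gives fish_pop = 8; harvest_rate = 14 gives fish_pop = -28.

-28 to 8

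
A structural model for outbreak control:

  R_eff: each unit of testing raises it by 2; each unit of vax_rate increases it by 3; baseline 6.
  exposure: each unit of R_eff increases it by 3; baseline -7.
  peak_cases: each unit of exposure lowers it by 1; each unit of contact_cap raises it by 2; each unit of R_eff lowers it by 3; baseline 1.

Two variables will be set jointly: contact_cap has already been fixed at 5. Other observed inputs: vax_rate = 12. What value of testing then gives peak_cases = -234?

testing = 0

With contact_cap held at 5:
Substituting into the R_eff equation gives R_eff = 2*testing + 42.
exposure becomes 6*testing + 119.
This gives peak_cases = -12*testing - 234.
Solve -12*testing - 234 = -234: testing = (-234 + 234) / -12 = 0.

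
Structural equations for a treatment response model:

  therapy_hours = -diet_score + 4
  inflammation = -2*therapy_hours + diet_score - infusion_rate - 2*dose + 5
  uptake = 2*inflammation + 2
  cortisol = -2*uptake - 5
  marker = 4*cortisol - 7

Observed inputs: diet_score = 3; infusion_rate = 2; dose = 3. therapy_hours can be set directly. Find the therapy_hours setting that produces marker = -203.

Intervening on therapy_hours fixes its value directly, overriding its dependence on diet_score.
Substituting into the inflammation equation gives inflammation = -2*therapy_hours.
Substituting into the uptake equation gives uptake = -4*therapy_hours + 2.
Substituting into the cortisol equation gives cortisol = 8*therapy_hours - 9.
This gives marker = 32*therapy_hours - 43.
Solve 32*therapy_hours - 43 = -203: therapy_hours = (-203 + 43) / 32 = -5.

therapy_hours = -5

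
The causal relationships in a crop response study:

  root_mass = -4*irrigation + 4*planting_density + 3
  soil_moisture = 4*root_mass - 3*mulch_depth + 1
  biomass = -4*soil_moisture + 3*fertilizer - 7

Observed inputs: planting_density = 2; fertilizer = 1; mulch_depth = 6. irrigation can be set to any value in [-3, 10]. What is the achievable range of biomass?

-304 to 528

Substituting into the root_mass equation gives root_mass = -4*irrigation + 11.
Substituting into the soil_moisture equation gives soil_moisture = -16*irrigation + 27.
Substituting into the biomass equation gives biomass = 64*irrigation - 112.
Linear in irrigation, so extremes are at the endpoints: irrigation = -3 gives biomass = -304; irrigation = 10 gives biomass = 528.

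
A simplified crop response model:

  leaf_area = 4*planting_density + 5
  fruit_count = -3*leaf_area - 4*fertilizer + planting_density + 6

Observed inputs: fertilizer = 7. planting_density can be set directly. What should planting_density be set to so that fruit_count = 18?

planting_density = -5

Substituting into the fruit_count equation gives fruit_count = -11*planting_density - 37.
Solve -11*planting_density - 37 = 18: planting_density = (18 + 37) / -11 = -5.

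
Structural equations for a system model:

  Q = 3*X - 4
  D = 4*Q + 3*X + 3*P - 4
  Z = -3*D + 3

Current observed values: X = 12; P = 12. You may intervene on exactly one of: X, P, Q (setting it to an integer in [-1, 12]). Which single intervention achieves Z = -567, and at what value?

set P = 10

Intervening on X: Z = -45*X - 45. Reaching -567 requires X = 58/5, not an integer.
Intervening on P: with other inputs at their observed values, Z = -9*P - 477. Solving for -567 gives P = 10, within [-1, 12].
Intervening on Q: Z = -12*Q - 201. Reaching -567 requires Q = 61/2, not an integer.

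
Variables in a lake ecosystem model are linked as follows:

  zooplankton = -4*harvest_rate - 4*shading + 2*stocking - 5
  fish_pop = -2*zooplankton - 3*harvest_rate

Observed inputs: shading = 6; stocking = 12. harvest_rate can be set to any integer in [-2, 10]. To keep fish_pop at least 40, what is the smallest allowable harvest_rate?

harvest_rate = 6

Substituting into the zooplankton equation gives zooplankton = -4*harvest_rate - 5.
Substituting into the fish_pop equation gives fish_pop = 5*harvest_rate + 10.
Require 5*harvest_rate + 10 ≥ 40, so harvest_rate ≥ 6.
The smallest integer in [-2, 10] satisfying this is 6.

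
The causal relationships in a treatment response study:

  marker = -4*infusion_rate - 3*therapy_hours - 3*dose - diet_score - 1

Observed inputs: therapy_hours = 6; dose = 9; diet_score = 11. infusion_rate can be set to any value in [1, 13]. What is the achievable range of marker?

-109 to -61

Substituting into the marker equation gives marker = -4*infusion_rate - 57.
Linear in infusion_rate, so extremes are at the endpoints: infusion_rate = 1 gives marker = -61; infusion_rate = 13 gives marker = -109.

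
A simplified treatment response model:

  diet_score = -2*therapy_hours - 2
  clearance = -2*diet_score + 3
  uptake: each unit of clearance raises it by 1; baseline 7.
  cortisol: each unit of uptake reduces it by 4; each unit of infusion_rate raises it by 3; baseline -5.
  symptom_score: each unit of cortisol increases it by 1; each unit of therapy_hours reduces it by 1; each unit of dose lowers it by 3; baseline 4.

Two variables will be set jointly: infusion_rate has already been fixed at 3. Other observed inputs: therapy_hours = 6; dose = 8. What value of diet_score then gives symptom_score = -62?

diet_score = 0

With infusion_rate held at 3:
Intervening on diet_score fixes its value directly, overriding its dependence on therapy_hours.
Substituting into the uptake equation gives uptake = -2*diet_score + 10.
cortisol becomes 8*diet_score - 36.
Substituting into the symptom_score equation gives symptom_score = 8*diet_score - 62.
Solve 8*diet_score - 62 = -62: diet_score = (-62 + 62) / 8 = 0.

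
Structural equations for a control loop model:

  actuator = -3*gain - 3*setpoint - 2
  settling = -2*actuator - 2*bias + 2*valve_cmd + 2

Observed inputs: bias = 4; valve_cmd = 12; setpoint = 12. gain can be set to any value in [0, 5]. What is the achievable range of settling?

Substituting into the actuator equation gives actuator = -3*gain - 38.
So settling = 6*gain + 94.
Linear in gain, so extremes are at the endpoints: gain = 0 gives settling = 94; gain = 5 gives settling = 124.

94 to 124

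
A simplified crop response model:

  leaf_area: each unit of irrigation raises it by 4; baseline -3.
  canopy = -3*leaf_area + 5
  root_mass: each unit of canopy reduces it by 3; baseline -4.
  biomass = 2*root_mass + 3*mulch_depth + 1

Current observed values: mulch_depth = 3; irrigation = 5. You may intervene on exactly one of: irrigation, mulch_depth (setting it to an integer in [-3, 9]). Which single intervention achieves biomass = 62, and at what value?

Intervening on irrigation: with other inputs at their observed values, biomass = 72*irrigation - 82. Solving for 62 gives irrigation = 2, within [-3, 9].
Intervening on mulch_depth: biomass = 3*mulch_depth + 269. Reaching 62 requires mulch_depth = -69, outside [-3, 9].

set irrigation = 2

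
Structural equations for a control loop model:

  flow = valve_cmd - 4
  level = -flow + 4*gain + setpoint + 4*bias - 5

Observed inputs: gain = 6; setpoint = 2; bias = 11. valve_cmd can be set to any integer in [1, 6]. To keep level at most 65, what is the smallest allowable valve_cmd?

valve_cmd = 4

Substituting into the level equation gives level = -valve_cmd + 69.
Require -valve_cmd + 69 ≤ 65, so valve_cmd ≥ 4.
The smallest integer in [1, 6] satisfying this is 4.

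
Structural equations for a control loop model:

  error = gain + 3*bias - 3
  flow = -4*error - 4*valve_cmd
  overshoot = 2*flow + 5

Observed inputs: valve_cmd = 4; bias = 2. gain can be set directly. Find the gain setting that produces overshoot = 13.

Substituting into the error equation gives error = gain + 3.
So flow = -4*gain - 28.
So overshoot = -8*gain - 51.
Solve -8*gain - 51 = 13: gain = (13 + 51) / -8 = -8.

gain = -8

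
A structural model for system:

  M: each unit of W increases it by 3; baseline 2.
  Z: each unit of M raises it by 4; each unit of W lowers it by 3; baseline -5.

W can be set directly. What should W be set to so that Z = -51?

Substituting into the Z equation gives Z = 9*W + 3.
Solve 9*W + 3 = -51: W = (-51 - 3) / 9 = -6.

W = -6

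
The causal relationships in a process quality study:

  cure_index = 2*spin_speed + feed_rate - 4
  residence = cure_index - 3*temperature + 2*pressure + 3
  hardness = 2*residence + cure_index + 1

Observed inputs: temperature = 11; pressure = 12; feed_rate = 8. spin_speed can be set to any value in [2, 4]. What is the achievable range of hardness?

13 to 25

Substituting into the cure_index equation gives cure_index = 2*spin_speed + 4.
residence becomes 2*spin_speed - 2.
This gives hardness = 6*spin_speed + 1.
Linear in spin_speed, so extremes are at the endpoints: spin_speed = 2 gives hardness = 13; spin_speed = 4 gives hardness = 25.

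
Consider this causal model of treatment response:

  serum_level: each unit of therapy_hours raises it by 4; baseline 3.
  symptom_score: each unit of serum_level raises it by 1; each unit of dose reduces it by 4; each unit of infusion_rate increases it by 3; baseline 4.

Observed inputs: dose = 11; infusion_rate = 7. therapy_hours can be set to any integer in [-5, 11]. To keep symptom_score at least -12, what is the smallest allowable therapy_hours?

Substituting into the symptom_score equation gives symptom_score = 4*therapy_hours - 16.
Require 4*therapy_hours - 16 ≥ -12, so therapy_hours ≥ 1.
The smallest integer in [-5, 11] satisfying this is 1.

therapy_hours = 1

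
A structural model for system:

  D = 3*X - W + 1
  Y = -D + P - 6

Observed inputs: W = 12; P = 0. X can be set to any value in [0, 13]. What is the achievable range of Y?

-34 to 5

Substituting into the D equation gives D = 3*X - 11.
Substituting into the Y equation gives Y = -3*X + 5.
Linear in X, so extremes are at the endpoints: X = 0 gives Y = 5; X = 13 gives Y = -34.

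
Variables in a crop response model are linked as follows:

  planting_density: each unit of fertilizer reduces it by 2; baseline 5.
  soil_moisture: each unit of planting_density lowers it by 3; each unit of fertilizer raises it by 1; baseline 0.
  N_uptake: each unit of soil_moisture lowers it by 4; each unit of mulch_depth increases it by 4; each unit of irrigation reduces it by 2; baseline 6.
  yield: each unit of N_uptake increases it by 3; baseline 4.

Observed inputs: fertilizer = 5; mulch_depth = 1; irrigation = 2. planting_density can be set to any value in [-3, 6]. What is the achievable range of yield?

-146 to 178

Intervening on planting_density fixes its value directly, overriding its dependence on fertilizer.
Substituting into the soil_moisture equation gives soil_moisture = -3*planting_density + 5.
So N_uptake = 12*planting_density - 14.
So yield = 36*planting_density - 38.
Linear in planting_density, so extremes are at the endpoints: planting_density = -3 gives yield = -146; planting_density = 6 gives yield = 178.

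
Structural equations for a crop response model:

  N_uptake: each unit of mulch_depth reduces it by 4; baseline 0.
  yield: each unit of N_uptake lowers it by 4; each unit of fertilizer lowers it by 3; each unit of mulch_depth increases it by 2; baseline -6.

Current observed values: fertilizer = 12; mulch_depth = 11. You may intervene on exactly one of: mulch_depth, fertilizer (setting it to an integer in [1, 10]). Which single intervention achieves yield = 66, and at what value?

Intervening on mulch_depth: with other inputs at their observed values, yield = 18*mulch_depth - 42. Solving for 66 gives mulch_depth = 6, within [1, 10].
Intervening on fertilizer: yield = -3*fertilizer + 192. Reaching 66 requires fertilizer = 42, outside [1, 10].

set mulch_depth = 6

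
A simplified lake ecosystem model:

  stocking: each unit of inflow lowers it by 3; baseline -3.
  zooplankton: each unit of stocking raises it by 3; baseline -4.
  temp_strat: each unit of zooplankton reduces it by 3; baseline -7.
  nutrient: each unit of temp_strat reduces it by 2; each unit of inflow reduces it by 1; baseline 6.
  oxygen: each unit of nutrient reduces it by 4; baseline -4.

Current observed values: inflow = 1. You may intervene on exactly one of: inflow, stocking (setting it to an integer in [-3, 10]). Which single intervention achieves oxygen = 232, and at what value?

set stocking = -3

Intervening on inflow: oxygen = 220*inflow + 228. Reaching 232 requires inflow = 1/55, not an integer.
Intervening on stocking: with other inputs at their observed values, oxygen = -72*stocking + 16. Solving for 232 gives stocking = -3, within [-3, 10].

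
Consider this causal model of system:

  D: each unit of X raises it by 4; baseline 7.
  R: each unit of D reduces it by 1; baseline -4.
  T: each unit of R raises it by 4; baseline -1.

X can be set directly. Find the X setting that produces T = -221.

Substituting into the R equation gives R = -4*X - 11.
Substituting into the T equation gives T = -16*X - 45.
Solve -16*X - 45 = -221: X = (-221 + 45) / -16 = 11.

X = 11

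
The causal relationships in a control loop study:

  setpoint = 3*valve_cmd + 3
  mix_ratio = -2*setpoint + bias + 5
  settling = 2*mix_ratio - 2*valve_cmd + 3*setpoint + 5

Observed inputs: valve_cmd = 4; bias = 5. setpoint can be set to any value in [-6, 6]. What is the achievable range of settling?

Intervening on setpoint fixes its value directly, overriding its dependence on valve_cmd.
Substituting into the mix_ratio equation gives mix_ratio = -2*setpoint + 10.
Substituting into the settling equation gives settling = -setpoint + 17.
Linear in setpoint, so extremes are at the endpoints: setpoint = -6 gives settling = 23; setpoint = 6 gives settling = 11.

11 to 23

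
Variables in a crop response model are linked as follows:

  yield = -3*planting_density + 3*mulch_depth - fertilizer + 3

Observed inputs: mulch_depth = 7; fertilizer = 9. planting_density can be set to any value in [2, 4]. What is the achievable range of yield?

3 to 9

Substituting into the yield equation gives yield = -3*planting_density + 15.
Linear in planting_density, so extremes are at the endpoints: planting_density = 2 gives yield = 9; planting_density = 4 gives yield = 3.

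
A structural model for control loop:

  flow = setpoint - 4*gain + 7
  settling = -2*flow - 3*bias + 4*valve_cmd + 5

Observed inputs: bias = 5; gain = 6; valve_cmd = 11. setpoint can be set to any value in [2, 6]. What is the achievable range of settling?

56 to 64

Substituting into the flow equation gives flow = setpoint - 17.
Substituting into the settling equation gives settling = -2*setpoint + 68.
Linear in setpoint, so extremes are at the endpoints: setpoint = 2 gives settling = 64; setpoint = 6 gives settling = 56.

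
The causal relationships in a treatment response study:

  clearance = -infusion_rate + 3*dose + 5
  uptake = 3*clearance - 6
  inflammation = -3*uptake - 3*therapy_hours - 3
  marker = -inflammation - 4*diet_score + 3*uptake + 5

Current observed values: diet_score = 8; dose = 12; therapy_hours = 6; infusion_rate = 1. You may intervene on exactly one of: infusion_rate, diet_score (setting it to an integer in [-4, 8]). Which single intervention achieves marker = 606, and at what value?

set infusion_rate = 5

Intervening on infusion_rate: with other inputs at their observed values, marker = -18*infusion_rate + 696. Solving for 606 gives infusion_rate = 5, within [-4, 8].
Intervening on diet_score: marker = -4*diet_score + 710. Reaching 606 requires diet_score = 26, outside [-4, 8].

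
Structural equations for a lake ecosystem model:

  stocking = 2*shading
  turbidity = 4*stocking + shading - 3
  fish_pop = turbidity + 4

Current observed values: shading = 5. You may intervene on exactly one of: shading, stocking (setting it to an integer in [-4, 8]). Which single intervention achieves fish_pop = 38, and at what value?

Intervening on shading: fish_pop = 9*shading + 1. Reaching 38 requires shading = 37/9, not an integer.
Intervening on stocking: with other inputs at their observed values, fish_pop = 4*stocking + 6. Solving for 38 gives stocking = 8, within [-4, 8].

set stocking = 8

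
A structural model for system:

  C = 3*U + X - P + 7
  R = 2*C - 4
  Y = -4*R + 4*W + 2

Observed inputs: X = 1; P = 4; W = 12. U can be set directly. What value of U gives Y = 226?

U = -8

Substituting into the C equation gives C = 3*U + 4.
R becomes 6*U + 4.
So Y = -24*U + 34.
Solve -24*U + 34 = 226: U = (226 - 34) / -24 = -8.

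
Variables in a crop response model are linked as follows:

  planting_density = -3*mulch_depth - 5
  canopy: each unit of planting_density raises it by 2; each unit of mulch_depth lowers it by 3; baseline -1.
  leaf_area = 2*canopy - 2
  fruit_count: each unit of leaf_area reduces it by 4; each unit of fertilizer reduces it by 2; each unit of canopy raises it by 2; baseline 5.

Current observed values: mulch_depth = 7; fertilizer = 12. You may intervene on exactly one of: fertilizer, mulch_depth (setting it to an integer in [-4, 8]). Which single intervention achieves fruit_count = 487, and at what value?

Intervening on fertilizer: fruit_count = -2*fertilizer + 457. Reaching 487 requires fertilizer = -15, outside [-4, 8].
Intervening on mulch_depth: with other inputs at their observed values, fruit_count = 54*mulch_depth + 55. Solving for 487 gives mulch_depth = 8, within [-4, 8].

set mulch_depth = 8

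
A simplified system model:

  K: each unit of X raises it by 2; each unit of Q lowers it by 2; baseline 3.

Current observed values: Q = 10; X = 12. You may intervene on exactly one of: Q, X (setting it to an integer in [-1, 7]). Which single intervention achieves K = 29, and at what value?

set Q = -1

Intervening on Q: with other inputs at their observed values, K = -2*Q + 27. Solving for 29 gives Q = -1, within [-1, 7].
Intervening on X: K = 2*X - 17. Reaching 29 requires X = 23, outside [-1, 7].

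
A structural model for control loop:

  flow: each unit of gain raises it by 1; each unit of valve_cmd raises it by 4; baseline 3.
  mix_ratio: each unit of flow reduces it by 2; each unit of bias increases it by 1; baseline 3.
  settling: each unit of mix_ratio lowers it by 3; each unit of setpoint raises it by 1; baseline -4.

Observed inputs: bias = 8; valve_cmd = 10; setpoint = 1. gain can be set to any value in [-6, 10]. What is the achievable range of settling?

Substituting into the flow equation gives flow = gain + 43.
Substituting into the mix_ratio equation gives mix_ratio = -2*gain - 75.
settling becomes 6*gain + 222.
Linear in gain, so extremes are at the endpoints: gain = -6 gives settling = 186; gain = 10 gives settling = 282.

186 to 282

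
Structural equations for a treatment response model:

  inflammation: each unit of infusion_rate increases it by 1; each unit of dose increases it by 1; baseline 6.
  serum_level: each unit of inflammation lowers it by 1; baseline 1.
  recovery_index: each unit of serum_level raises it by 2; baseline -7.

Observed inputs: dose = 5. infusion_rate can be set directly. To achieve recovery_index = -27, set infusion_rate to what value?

Substituting into the inflammation equation gives inflammation = infusion_rate + 11.
This gives serum_level = -infusion_rate - 10.
Substituting into the recovery_index equation gives recovery_index = -2*infusion_rate - 27.
Solve -2*infusion_rate - 27 = -27: infusion_rate = (-27 + 27) / -2 = 0.

infusion_rate = 0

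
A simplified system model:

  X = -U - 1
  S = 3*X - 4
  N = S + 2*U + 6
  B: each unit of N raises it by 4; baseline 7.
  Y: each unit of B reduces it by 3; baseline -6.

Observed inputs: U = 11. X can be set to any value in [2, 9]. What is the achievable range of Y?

Intervening on X fixes its value directly, overriding its dependence on U.
Substituting into the N equation gives N = 3*X + 24.
So B = 12*X + 103.
Substituting into the Y equation gives Y = -36*X - 315.
Linear in X, so extremes are at the endpoints: X = 2 gives Y = -387; X = 9 gives Y = -639.

-639 to -387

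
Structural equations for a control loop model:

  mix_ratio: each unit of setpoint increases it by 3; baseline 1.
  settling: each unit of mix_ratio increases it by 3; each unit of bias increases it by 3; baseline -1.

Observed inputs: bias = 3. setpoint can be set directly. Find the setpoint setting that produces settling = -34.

Substituting into the settling equation gives settling = 9*setpoint + 11.
Solve 9*setpoint + 11 = -34: setpoint = (-34 - 11) / 9 = -5.

setpoint = -5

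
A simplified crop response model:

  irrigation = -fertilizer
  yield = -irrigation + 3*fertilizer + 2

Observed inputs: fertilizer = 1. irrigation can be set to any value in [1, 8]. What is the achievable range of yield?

Intervening on irrigation fixes its value directly, overriding its dependence on fertilizer.
Substituting into the yield equation gives yield = -irrigation + 5.
Linear in irrigation, so extremes are at the endpoints: irrigation = 1 gives yield = 4; irrigation = 8 gives yield = -3.

-3 to 4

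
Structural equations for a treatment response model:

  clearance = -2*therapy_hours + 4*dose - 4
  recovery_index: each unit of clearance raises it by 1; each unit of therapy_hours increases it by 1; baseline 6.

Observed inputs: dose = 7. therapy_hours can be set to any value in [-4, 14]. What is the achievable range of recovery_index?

16 to 34

Substituting into the clearance equation gives clearance = -2*therapy_hours + 24.
So recovery_index = -therapy_hours + 30.
Linear in therapy_hours, so extremes are at the endpoints: therapy_hours = -4 gives recovery_index = 34; therapy_hours = 14 gives recovery_index = 16.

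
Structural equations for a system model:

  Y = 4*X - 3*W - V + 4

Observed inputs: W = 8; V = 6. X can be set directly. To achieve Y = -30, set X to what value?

X = -1

Substituting into the Y equation gives Y = 4*X - 26.
Solve 4*X - 26 = -30: X = (-30 + 26) / 4 = -1.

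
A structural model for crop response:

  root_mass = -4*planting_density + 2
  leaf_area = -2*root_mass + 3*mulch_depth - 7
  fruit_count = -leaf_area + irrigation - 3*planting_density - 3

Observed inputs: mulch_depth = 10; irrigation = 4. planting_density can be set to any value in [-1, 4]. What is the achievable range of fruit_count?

-62 to -7

Substituting into the leaf_area equation gives leaf_area = 8*planting_density + 19.
Substituting into the fruit_count equation gives fruit_count = -11*planting_density - 18.
Linear in planting_density, so extremes are at the endpoints: planting_density = -1 gives fruit_count = -7; planting_density = 4 gives fruit_count = -62.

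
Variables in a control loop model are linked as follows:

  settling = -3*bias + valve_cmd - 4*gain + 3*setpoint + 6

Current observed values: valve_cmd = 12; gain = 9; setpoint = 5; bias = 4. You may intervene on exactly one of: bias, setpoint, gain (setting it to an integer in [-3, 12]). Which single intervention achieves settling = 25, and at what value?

set gain = -1

Intervening on bias: settling = -3*bias - 3. Reaching 25 requires bias = -28/3, not an integer.
Intervening on setpoint: settling = 3*setpoint - 30. Reaching 25 requires setpoint = 55/3, not an integer.
Intervening on gain: with other inputs at their observed values, settling = -4*gain + 21. Solving for 25 gives gain = -1, within [-3, 12].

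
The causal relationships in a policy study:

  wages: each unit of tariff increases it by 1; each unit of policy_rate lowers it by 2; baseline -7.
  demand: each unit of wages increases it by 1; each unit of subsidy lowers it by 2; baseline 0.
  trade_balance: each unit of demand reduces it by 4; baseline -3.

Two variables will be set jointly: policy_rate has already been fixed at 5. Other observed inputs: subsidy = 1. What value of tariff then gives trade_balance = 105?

tariff = -8

With policy_rate held at 5:
Substituting into the wages equation gives wages = tariff - 17.
Substituting into the demand equation gives demand = tariff - 19.
Substituting into the trade_balance equation gives trade_balance = -4*tariff + 73.
Solve -4*tariff + 73 = 105: tariff = (105 - 73) / -4 = -8.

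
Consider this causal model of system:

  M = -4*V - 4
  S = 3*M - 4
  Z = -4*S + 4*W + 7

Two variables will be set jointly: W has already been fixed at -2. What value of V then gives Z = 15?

V = -1

With W held at -2:
Substituting into the S equation gives S = -12*V - 16.
So Z = 48*V + 63.
Solve 48*V + 63 = 15: V = (15 - 63) / 48 = -1.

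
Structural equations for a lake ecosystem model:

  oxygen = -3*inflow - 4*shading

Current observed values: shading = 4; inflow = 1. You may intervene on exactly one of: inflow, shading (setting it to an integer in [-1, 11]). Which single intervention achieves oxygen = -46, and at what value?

set inflow = 10

Intervening on inflow: with other inputs at their observed values, oxygen = -3*inflow - 16. Solving for -46 gives inflow = 10, within [-1, 11].
Intervening on shading: oxygen = -4*shading - 3. Reaching -46 requires shading = 43/4, not an integer.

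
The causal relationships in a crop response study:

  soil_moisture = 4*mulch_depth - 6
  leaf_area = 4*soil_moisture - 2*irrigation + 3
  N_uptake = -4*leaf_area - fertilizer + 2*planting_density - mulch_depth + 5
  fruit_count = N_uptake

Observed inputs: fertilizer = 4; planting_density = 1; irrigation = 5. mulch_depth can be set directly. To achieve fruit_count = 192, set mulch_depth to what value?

mulch_depth = -1

Substituting into the leaf_area equation gives leaf_area = 16*mulch_depth - 31.
Substituting into the N_uptake equation gives N_uptake = -65*mulch_depth + 127.
This gives fruit_count = -65*mulch_depth + 127.
Solve -65*mulch_depth + 127 = 192: mulch_depth = (192 - 127) / -65 = -1.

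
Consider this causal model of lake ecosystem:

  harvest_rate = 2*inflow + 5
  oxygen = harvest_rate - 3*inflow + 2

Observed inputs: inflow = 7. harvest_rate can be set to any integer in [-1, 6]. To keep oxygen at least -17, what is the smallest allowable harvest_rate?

Intervening on harvest_rate fixes its value directly, overriding its dependence on inflow.
Substituting into the oxygen equation gives oxygen = harvest_rate - 19.
Require harvest_rate - 19 ≥ -17, so harvest_rate ≥ 2.
The smallest integer in [-1, 6] satisfying this is 2.

harvest_rate = 2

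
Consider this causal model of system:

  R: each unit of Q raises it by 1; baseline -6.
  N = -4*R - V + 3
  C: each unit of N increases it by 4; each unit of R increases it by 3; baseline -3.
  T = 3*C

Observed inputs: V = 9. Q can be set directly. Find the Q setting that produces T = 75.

Q = 2

Substituting into the N equation gives N = -4*Q + 18.
Substituting into the C equation gives C = -13*Q + 51.
So T = -39*Q + 153.
Solve -39*Q + 153 = 75: Q = (75 - 153) / -39 = 2.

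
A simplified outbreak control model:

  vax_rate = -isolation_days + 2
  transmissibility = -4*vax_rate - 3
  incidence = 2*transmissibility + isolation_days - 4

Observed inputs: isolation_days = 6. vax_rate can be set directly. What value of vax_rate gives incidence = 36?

vax_rate = -5

Intervening on vax_rate fixes its value directly, overriding its dependence on isolation_days.
Substituting into the incidence equation gives incidence = -8*vax_rate - 4.
Solve -8*vax_rate - 4 = 36: vax_rate = (36 + 4) / -8 = -5.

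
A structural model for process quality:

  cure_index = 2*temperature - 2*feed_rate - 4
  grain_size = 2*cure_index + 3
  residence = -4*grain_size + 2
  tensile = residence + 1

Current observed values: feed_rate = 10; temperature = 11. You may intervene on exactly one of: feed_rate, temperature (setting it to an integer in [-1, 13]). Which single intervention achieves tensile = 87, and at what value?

set temperature = 6

Intervening on feed_rate: tensile = 16*feed_rate - 153. Reaching 87 requires feed_rate = 15, outside [-1, 13].
Intervening on temperature: with other inputs at their observed values, tensile = -16*temperature + 183. Solving for 87 gives temperature = 6, within [-1, 13].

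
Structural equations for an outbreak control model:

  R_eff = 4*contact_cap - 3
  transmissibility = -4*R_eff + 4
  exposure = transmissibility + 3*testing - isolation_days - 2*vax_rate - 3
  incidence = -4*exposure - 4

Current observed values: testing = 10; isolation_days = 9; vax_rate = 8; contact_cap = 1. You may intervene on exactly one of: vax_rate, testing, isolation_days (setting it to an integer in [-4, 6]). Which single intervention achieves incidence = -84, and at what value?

Intervening on vax_rate: with other inputs at their observed values, incidence = 8*vax_rate - 76. Solving for -84 gives vax_rate = -1, within [-4, 6].
Intervening on testing: incidence = -12*testing + 108. Reaching -84 requires testing = 16, outside [-4, 6].
Intervening on isolation_days: incidence = 4*isolation_days - 48. Reaching -84 requires isolation_days = -9, outside [-4, 6].

set vax_rate = -1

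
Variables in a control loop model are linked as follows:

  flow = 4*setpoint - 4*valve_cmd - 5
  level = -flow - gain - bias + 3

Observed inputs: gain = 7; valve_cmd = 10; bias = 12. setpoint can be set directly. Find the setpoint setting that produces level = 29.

setpoint = 0

Substituting into the flow equation gives flow = 4*setpoint - 45.
level becomes -4*setpoint + 29.
Solve -4*setpoint + 29 = 29: setpoint = (29 - 29) / -4 = 0.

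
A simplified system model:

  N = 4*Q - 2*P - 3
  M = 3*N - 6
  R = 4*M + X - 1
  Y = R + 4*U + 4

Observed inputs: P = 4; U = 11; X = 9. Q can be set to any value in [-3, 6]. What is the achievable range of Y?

-244 to 188

Substituting into the N equation gives N = 4*Q - 11.
Substituting into the M equation gives M = 12*Q - 39.
So R = 48*Q - 148.
So Y = 48*Q - 100.
Linear in Q, so extremes are at the endpoints: Q = -3 gives Y = -244; Q = 6 gives Y = 188.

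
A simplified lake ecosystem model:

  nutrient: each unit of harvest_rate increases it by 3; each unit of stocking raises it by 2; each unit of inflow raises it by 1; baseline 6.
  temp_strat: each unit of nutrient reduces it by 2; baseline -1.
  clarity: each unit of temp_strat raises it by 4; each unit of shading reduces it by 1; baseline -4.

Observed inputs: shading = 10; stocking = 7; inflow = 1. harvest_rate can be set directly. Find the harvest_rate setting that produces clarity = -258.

harvest_rate = 3

Substituting into the nutrient equation gives nutrient = 3*harvest_rate + 21.
So temp_strat = -6*harvest_rate - 43.
Substituting into the clarity equation gives clarity = -24*harvest_rate - 186.
Solve -24*harvest_rate - 186 = -258: harvest_rate = (-258 + 186) / -24 = 3.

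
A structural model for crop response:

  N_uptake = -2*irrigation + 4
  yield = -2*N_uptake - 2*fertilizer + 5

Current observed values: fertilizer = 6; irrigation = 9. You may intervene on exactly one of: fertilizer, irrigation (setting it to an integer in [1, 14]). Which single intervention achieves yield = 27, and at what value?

Intervening on fertilizer: with other inputs at their observed values, yield = -2*fertilizer + 33. Solving for 27 gives fertilizer = 3, within [1, 14].
Intervening on irrigation: yield = 4*irrigation - 15. Reaching 27 requires irrigation = 21/2, not an integer.

set fertilizer = 3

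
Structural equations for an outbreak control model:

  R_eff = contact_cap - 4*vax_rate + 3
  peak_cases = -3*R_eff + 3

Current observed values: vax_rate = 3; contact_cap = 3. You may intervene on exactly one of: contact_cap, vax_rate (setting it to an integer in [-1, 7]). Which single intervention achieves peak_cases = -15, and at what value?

set vax_rate = 0

Intervening on contact_cap: peak_cases = -3*contact_cap + 30. Reaching -15 requires contact_cap = 15, outside [-1, 7].
Intervening on vax_rate: with other inputs at their observed values, peak_cases = 12*vax_rate - 15. Solving for -15 gives vax_rate = 0, within [-1, 7].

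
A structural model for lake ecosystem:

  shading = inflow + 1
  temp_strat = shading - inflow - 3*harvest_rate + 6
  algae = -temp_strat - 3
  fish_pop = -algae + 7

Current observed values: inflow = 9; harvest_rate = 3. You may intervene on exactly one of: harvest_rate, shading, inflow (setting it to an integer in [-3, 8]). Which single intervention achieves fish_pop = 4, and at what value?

set shading = 6

Intervening on harvest_rate: fish_pop = -3*harvest_rate + 17. Reaching 4 requires harvest_rate = 13/3, not an integer.
Intervening on shading: with other inputs at their observed values, fish_pop = shading - 2. Solving for 4 gives shading = 6, within [-3, 8].
Intervening on inflow: the paths from inflow to fish_pop cancel (net effect zero), leaving fish_pop = 8; 4 is unreachable this way.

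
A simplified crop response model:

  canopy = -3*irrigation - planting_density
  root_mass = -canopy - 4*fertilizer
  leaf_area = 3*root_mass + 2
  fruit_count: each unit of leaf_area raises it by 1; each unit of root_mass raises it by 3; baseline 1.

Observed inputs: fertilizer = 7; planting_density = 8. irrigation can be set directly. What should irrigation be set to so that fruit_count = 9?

irrigation = 7

Substituting into the canopy equation gives canopy = -3*irrigation - 8.
root_mass becomes 3*irrigation - 20.
Substituting into the leaf_area equation gives leaf_area = 9*irrigation - 58.
Substituting into the fruit_count equation gives fruit_count = 18*irrigation - 117.
Solve 18*irrigation - 117 = 9: irrigation = (9 + 117) / 18 = 7.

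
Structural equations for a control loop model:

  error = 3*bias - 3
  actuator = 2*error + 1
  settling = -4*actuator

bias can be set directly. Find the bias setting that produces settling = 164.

bias = -6

Substituting into the actuator equation gives actuator = 6*bias - 5.
Substituting into the settling equation gives settling = -24*bias + 20.
Solve -24*bias + 20 = 164: bias = (164 - 20) / -24 = -6.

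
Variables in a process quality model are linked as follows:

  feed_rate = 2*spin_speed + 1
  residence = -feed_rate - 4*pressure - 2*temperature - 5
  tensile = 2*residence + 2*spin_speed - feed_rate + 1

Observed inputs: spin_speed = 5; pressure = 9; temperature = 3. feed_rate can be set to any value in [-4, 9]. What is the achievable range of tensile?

-110 to -71

Intervening on feed_rate fixes its value directly, overriding its dependence on spin_speed.
Substituting into the residence equation gives residence = -feed_rate - 47.
Substituting into the tensile equation gives tensile = -3*feed_rate - 83.
Linear in feed_rate, so extremes are at the endpoints: feed_rate = -4 gives tensile = -71; feed_rate = 9 gives tensile = -110.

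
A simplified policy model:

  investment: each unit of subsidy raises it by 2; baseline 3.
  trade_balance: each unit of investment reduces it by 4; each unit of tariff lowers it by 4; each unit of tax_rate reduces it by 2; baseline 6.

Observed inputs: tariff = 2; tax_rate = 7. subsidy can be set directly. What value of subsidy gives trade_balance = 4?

Substituting into the trade_balance equation gives trade_balance = -8*subsidy - 28.
Solve -8*subsidy - 28 = 4: subsidy = (4 + 28) / -8 = -4.

subsidy = -4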